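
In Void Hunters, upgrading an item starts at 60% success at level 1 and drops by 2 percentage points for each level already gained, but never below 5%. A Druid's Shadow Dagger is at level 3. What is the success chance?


raw_rate = 60 - 2 * (3 - 1)
= 60 - 2 * 2
= 60 - 4
= 56
Apply floor: max(56, 5) = 56%

56%


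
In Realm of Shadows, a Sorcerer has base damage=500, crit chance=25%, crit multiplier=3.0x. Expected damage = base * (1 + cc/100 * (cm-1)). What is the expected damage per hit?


E[dmg] = base * (1 + crit_chance * (crit_mult - 1))
cc as decimal = 25/100 = 0.25
cm - 1 = 3.0 - 1 = 2.0
Bonus factor = 0.25 * 2.0 = 0.5
Total multiplier = 1 + 0.5 = 1.5
Expected damage = 500 * 1.5 = 750.00

750.00 damage


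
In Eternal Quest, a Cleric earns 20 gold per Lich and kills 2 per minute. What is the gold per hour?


Gold per minute = 20 * 2 = 40
Gold per hour = 40 * 60 = 2400

2400 gold/hour


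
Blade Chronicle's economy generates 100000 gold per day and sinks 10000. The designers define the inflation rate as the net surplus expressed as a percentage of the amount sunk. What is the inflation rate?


Net gold = 100000 - 10000 = 90000
Inflation rate = net / sunk * 100 = 90000 / 10000 * 100
= 9.0 * 100
= 900.00%

900.00%


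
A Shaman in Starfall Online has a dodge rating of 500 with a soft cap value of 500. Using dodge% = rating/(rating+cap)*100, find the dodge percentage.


dodge% = 500 / (500 + 500) * 100
= 500 / 1000 * 100
= 0.5 * 100
= 50.00%

50.00%


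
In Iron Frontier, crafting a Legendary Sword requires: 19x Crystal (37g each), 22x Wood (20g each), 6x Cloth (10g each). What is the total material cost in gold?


Cost breakdown:
  Crystal: 19 * 37 = 703
  Wood: 22 * 20 = 440
  Cloth: 6 * 10 = 60
Total = 703 + 440 + 60 = 1203

1203 gold


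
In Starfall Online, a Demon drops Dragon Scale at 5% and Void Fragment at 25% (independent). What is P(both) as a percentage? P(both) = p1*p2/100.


For independent events, P(both) = P(A) * P(B)
= 5% * 25%
= 125 / 100 %
= 1.25%

1.25%


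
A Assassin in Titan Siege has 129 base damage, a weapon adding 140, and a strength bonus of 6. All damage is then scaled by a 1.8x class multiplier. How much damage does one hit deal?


Sum base + weapon + str = 129 + 140 + 6 = 275
Multiply by 1.8:
275 * 1.8 = 495.0

495.0 damage


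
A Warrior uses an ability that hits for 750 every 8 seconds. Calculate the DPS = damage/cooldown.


DPS = damage / cooldown
= 750 / 8
= 93.75

93.75 DPS


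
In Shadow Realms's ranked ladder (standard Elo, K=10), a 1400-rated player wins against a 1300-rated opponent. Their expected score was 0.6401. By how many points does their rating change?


Elo update: delta = K * (S - Ea), where S = 1 (wins)
S - Ea = 1 - 0.6401 = 0.3599
Rating change = 10 * 0.3599
= 3.60

3.60 rating points


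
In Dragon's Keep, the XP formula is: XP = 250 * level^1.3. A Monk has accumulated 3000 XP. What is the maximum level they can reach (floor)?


XP = 250 * level^1.3, so level = (XP / 250)^(1/1.3)
= (3000 / 250)^(1/1.3)
= 12.0^0.7692
= 6.763
Floor: level = 6

level 6


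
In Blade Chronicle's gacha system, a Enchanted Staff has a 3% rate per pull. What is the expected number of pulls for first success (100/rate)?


Expected pulls for a geometric distribution = 1/p = 100 / rate%
= 100 / 3
= 33.33

33.33 pulls


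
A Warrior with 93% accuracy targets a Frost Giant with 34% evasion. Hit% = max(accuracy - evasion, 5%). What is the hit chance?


accuracy - evasion = 93 - 34 = 59
Apply floor: max(59, 5) = 59
Hit chance = 59%

59%


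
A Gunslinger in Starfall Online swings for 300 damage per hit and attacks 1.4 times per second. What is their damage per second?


DPS = damage * attack_speed
= 300 * 1.4
= 420.0

420.0 DPS


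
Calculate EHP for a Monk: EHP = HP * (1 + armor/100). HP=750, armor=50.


EHP = 750 * (1 + 50/100)
= 750 * (1 + 0.5)
= 750 * 1.5
= 1125.0

1125.0 EHP


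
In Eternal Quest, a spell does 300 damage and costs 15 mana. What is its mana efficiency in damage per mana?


Efficiency = damage / mana
= 300 / 15
= 20.00

20.00 dmg/mana


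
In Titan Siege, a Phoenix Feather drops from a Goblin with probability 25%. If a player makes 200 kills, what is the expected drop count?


Expected drops = kills * (drop_rate / 100)
= 200 * (25 / 100)
= 200 * 0.25
= 50.0

50.0 drops


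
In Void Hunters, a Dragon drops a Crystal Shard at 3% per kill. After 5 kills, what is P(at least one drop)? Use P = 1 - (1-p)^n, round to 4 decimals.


P(at least one) = 1 - P(none) = 1 - (1-p)^n
p = 3/100 = 0.03
1 - p = 0.97
(1 - p)^5 = 0.97^5 = 0.858734
P(at least one) = 1 - 0.858734 = 0.1413

0.1413


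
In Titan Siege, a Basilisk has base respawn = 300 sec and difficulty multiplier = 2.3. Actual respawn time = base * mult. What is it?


Respawn time = base * multiplier
= 300 * 2.3
= 690.0 seconds

690.0 seconds


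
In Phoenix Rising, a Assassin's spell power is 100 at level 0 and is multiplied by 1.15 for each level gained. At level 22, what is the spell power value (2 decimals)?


value = base * growth^level
= 100 * 1.15^22
= 100 * 21.644746
= 2164.47

2164.47 spell power


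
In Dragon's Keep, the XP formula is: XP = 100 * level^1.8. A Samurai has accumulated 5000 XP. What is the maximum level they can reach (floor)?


XP = 100 * level^1.8, so level = (XP / 100)^(1/1.8)
= (5000 / 100)^(1/1.8)
= 50.0^0.5556
= 8.7876
Floor: level = 8

level 8


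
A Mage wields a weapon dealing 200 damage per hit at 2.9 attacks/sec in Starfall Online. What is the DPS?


DPS = damage * attack_speed
= 200 * 2.9
= 580.0

580.0 DPS


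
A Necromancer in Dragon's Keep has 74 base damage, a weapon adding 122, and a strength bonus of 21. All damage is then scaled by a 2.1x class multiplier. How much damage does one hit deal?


Sum base + weapon + str = 74 + 122 + 21 = 217
Multiply by 2.1:
217 * 2.1 = 455.7

455.7 damage


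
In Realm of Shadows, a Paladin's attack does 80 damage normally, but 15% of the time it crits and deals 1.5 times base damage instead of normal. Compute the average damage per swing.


E[dmg] = base * (1 + crit_chance * (crit_mult - 1))
cc as decimal = 15/100 = 0.15
cm - 1 = 1.5 - 1 = 0.5
Bonus factor = 0.15 * 0.5 = 0.075
Total multiplier = 1 + 0.075 = 1.075
Expected damage = 80 * 1.075 = 86.00

86.00 damage


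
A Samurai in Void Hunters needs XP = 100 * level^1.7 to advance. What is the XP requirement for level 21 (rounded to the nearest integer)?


XP = 100 * level^1.7
Substitute level = 21:
XP = 100 * 21^1.7
= 100 * 176.9183
= 17692

17692 XP


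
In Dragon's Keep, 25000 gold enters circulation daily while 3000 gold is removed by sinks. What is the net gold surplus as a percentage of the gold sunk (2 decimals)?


Net gold = 25000 - 3000 = 22000
Inflation rate = net / sunk * 100 = 22000 / 3000 * 100
= 7.333333 * 100
= 733.33%

733.33%


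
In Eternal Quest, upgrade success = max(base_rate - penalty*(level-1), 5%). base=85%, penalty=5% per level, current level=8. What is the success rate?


raw_rate = 85 - 5 * (8 - 1)
= 85 - 5 * 7
= 85 - 35
= 50
Apply floor: max(50, 5) = 50%

50%


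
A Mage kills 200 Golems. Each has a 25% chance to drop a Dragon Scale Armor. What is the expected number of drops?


Expected drops = kills * (drop_rate / 100)
= 200 * (25 / 100)
= 200 * 0.25
= 50.0

50.0 drops


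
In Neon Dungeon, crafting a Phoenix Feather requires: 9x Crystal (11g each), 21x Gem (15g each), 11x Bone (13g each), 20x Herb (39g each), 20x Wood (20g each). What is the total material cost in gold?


Cost breakdown:
  Crystal: 9 * 11 = 99
  Gem: 21 * 15 = 315
  Bone: 11 * 13 = 143
  Herb: 20 * 39 = 780
  Wood: 20 * 20 = 400
Total = 99 + 315 + 143 + 780 + 400 = 1737

1737 gold


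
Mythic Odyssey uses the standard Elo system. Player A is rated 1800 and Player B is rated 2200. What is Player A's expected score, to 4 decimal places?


Elo expected score: Ea = 1/(1 + 10^((Rb-Ra)/400))
Rb - Ra = 2200 - 1800 = 400
(Rb-Ra)/400 = 400/400 = 1.0
10^1.0 = 10.0
Ea = 1/(1 + 10.0) = 1/11.0 = 0.0909

0.0909


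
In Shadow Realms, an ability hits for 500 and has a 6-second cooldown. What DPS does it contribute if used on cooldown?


DPS = damage / cooldown
= 500 / 6
= 83.33

83.33 DPS


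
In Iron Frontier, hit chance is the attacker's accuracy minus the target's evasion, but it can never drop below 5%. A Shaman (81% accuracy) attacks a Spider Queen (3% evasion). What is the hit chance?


accuracy - evasion = 81 - 3 = 78
Apply floor: max(78, 5) = 78
Hit chance = 78%

78%


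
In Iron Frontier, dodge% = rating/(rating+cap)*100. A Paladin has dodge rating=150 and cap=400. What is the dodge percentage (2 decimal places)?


dodge% = 150 / (150 + 400) * 100
= 150 / 550 * 100
= 0.272727 * 100
= 27.27%

27.27%


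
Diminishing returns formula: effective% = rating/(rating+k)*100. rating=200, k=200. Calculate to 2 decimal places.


effective% = rating / (rating + k) * 100
= 200 / (200 + 200) * 100
= 200 / 400 * 100
= 0.5 * 100
= 50.00%

50.00%


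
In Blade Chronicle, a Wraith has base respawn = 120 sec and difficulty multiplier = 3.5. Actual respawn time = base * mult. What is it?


Respawn time = base * multiplier
= 120 * 3.5
= 420.0 seconds

420.0 seconds


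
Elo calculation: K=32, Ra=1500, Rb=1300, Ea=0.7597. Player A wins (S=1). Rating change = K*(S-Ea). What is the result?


Elo update: delta = K * (S - Ea), where S = 1 (wins)
S - Ea = 1 - 0.7597 = 0.2403
Rating change = 32 * 0.2403
= 7.69

7.69 rating points


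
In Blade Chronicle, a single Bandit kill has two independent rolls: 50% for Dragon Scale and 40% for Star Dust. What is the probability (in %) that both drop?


For independent events, P(both) = P(A) * P(B)
= 50% * 40%
= 2000 / 100 %
= 20.0%

20.0%


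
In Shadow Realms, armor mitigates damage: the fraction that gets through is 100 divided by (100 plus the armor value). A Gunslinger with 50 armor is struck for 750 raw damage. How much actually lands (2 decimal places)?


actual = 750 * 100 / (100 + 50)
= 750 * 100 / 150
= 75000 / 150
= 500.00

500.00 damage


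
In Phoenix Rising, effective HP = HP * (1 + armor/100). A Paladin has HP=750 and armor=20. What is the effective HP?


EHP = 750 * (1 + 20/100)
= 750 * (1 + 0.2)
= 750 * 1.2
= 900.0

900.0 EHP


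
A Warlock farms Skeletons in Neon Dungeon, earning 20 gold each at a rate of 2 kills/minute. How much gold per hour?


Gold per minute = 20 * 2 = 40
Gold per hour = 40 * 60 = 2400

2400 gold/hour


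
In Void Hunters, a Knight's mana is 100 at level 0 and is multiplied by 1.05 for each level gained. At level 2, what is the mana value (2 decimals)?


value = base * growth^level
= 100 * 1.05^2
= 100 * 1.1025
= 110.25

110.25 mana


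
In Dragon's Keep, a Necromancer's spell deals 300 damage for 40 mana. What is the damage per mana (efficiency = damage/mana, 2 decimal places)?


Efficiency = damage / mana
= 300 / 40
= 7.50

7.50 dmg/mana


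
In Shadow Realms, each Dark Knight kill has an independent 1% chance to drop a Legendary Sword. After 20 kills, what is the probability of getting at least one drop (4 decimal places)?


P(at least one) = 1 - P(none) = 1 - (1-p)^n
p = 1/100 = 0.01
1 - p = 0.99
(1 - p)^20 = 0.99^20 = 0.817907
P(at least one) = 1 - 0.817907 = 0.1821

0.1821


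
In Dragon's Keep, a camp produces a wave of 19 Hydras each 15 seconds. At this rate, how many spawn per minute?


Spawns per minute = count * (60 / interval)
= 19 * (60 / 15)
= 19 * 4.0
= 76.0

76.0 per minute


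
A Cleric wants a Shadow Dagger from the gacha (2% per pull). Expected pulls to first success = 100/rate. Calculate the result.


Expected pulls for a geometric distribution = 1/p = 100 / rate%
= 100 / 2
= 50.0

50.0 pulls


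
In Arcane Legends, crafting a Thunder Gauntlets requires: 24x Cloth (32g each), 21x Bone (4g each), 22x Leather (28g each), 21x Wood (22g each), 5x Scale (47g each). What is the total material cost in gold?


Cost breakdown:
  Cloth: 24 * 32 = 768
  Bone: 21 * 4 = 84
  Leather: 22 * 28 = 616
  Wood: 21 * 22 = 462
  Scale: 5 * 47 = 235
Total = 768 + 84 + 616 + 462 + 235 = 2165

2165 gold


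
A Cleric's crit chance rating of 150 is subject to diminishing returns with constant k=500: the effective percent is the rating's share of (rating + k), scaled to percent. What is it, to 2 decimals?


effective% = rating / (rating + k) * 100
= 150 / (150 + 500) * 100
= 150 / 650 * 100
= 0.230769 * 100
= 23.08%

23.08%


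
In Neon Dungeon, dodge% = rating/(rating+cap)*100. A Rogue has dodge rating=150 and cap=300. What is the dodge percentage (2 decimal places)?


dodge% = 150 / (150 + 300) * 100
= 150 / 450 * 100
= 0.333333 * 100
= 33.33%

33.33%


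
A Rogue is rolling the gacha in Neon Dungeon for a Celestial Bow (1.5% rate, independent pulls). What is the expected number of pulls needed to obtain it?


Expected pulls for a geometric distribution = 1/p = 100 / rate%
= 100 / 1.5
= 66.67

66.67 pulls


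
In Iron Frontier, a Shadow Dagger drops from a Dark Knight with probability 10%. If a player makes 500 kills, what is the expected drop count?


Expected drops = kills * (drop_rate / 100)
= 500 * (10 / 100)
= 500 * 0.1
= 50.0

50.0 drops


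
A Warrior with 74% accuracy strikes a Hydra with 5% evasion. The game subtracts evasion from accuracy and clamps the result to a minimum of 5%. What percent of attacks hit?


accuracy - evasion = 74 - 5 = 69
Apply floor: max(69, 5) = 69
Hit chance = 69%

69%


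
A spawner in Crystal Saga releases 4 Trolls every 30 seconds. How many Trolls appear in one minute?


Spawns per minute = count * (60 / interval)
= 4 * (60 / 30)
= 4 * 2.0
= 8.0

8.0 per minute


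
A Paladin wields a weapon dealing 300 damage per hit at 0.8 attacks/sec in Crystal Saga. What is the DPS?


DPS = damage * attack_speed
= 300 * 0.8
= 240.0

240.0 DPS


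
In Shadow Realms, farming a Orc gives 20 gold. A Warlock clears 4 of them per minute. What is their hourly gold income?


Gold per minute = 20 * 4 = 80
Gold per hour = 80 * 60 = 4800

4800 gold/hour


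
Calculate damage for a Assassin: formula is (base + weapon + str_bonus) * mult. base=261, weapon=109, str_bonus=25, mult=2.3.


Sum base + weapon + str = 261 + 109 + 25 = 395
Multiply by 2.3:
395 * 2.3 = 908.5

908.5 damage


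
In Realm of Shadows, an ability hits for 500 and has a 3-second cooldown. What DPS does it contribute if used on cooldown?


DPS = damage / cooldown
= 500 / 3
= 166.67

166.67 DPS


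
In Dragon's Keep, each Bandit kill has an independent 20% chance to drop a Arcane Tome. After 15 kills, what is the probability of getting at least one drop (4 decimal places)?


P(at least one) = 1 - P(none) = 1 - (1-p)^n
p = 20/100 = 0.2
1 - p = 0.8
(1 - p)^15 = 0.8^15 = 0.035184
P(at least one) = 1 - 0.035184 = 0.9648

0.9648


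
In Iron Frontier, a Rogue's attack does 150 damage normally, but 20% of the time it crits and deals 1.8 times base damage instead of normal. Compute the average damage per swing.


E[dmg] = base * (1 + crit_chance * (crit_mult - 1))
cc as decimal = 20/100 = 0.2
cm - 1 = 1.8 - 1 = 0.8
Bonus factor = 0.2 * 0.8 = 0.16
Total multiplier = 1 + 0.16 = 1.16
Expected damage = 150 * 1.16 = 174.00

174.00 damage


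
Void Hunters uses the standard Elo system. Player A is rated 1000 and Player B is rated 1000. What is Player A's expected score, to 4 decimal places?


Elo expected score: Ea = 1/(1 + 10^((Rb-Ra)/400))
Rb - Ra = 1000 - 1000 = 0
(Rb-Ra)/400 = 0/400 = 0.0
10^0.0 = 1.0
Ea = 1/(1 + 1.0) = 1/2.0 = 0.5000

0.5000


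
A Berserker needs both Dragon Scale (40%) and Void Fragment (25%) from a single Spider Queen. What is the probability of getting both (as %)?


For independent events, P(both) = P(A) * P(B)
= 40% * 25%
= 1000 / 100 %
= 10.0%

10.0%


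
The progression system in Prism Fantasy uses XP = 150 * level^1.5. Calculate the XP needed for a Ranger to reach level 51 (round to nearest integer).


XP = 150 * level^1.5
Substitute level = 51:
XP = 150 * 51^1.5
= 150 * 364.2128
= 54632

54632 XP


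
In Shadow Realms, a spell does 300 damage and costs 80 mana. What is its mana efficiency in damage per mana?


Efficiency = damage / mana
= 300 / 80
= 3.75

3.75 dmg/mana


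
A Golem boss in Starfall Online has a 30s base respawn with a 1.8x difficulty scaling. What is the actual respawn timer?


Respawn time = base * multiplier
= 30 * 1.8
= 54.0 seconds

54.0 seconds


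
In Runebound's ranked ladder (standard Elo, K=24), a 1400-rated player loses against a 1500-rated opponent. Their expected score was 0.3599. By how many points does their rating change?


Elo update: delta = K * (S - Ea), where S = 0 (loses)
S - Ea = 0 - 0.3599 = -0.3599
Rating change = 24 * -0.3599
= -8.64

-8.64 rating points


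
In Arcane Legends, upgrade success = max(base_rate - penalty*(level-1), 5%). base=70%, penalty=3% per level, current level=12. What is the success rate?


raw_rate = 70 - 3 * (12 - 1)
= 70 - 3 * 11
= 70 - 33
= 37
Apply floor: max(37, 5) = 37%

37%


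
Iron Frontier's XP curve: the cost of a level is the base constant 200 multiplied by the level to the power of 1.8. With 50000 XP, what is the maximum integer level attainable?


XP = 200 * level^1.8, so level = (XP / 200)^(1/1.8)
= (50000 / 200)^(1/1.8)
= 250.0^0.5556
= 21.4876
Floor: level = 21

level 21


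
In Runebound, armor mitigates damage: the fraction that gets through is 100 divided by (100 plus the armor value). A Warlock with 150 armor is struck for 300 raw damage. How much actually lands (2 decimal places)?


actual = 300 * 100 / (100 + 150)
= 300 * 100 / 250
= 30000 / 250
= 120.00

120.00 damage


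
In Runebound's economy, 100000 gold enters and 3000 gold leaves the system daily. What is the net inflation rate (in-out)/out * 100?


Net gold = 100000 - 3000 = 97000
Inflation rate = net / sunk * 100 = 97000 / 3000 * 100
= 32.333333 * 100
= 3233.33%

3233.33%


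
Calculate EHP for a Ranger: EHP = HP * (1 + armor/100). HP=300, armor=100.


EHP = 300 * (1 + 100/100)
= 300 * (1 + 1.0)
= 300 * 2.0
= 600.0

600.0 EHP


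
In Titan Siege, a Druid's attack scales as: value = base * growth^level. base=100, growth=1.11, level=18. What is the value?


value = base * growth^level
= 100 * 1.11^18
= 100 * 6.543553
= 654.36

654.36 attack


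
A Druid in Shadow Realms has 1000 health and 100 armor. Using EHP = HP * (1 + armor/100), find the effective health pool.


EHP = 1000 * (1 + 100/100)
= 1000 * (1 + 1.0)
= 1000 * 2.0
= 2000.0

2000.0 EHP


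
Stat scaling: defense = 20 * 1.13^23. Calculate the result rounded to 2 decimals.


value = base * growth^level
= 20 * 1.13^23
= 20 * 16.626629
= 332.53

332.53 defense


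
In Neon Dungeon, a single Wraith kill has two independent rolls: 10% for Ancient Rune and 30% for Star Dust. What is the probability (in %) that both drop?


For independent events, P(both) = P(A) * P(B)
= 10% * 30%
= 300 / 100 %
= 3.0%

3.0%


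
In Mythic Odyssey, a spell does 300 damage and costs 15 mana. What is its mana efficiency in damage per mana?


Efficiency = damage / mana
= 300 / 15
= 20.00

20.00 dmg/mana


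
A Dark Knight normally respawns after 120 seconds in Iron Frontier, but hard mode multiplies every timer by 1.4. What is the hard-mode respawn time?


Respawn time = base * multiplier
= 120 * 1.4
= 168.0 seconds

168.0 seconds


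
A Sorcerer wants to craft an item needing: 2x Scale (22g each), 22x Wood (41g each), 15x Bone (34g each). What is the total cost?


Cost breakdown:
  Scale: 2 * 22 = 44
  Wood: 22 * 41 = 902
  Bone: 15 * 34 = 510
Total = 44 + 902 + 510 = 1456

1456 gold


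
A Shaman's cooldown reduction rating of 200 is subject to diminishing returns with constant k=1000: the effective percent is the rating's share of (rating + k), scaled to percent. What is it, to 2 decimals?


effective% = rating / (rating + k) * 100
= 200 / (200 + 1000) * 100
= 200 / 1200 * 100
= 0.166667 * 100
= 16.67%

16.67%


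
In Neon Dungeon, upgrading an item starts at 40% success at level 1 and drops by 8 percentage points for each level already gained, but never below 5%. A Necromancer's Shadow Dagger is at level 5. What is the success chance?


raw_rate = 40 - 8 * (5 - 1)
= 40 - 8 * 4
= 40 - 32
= 8
Apply floor: max(8, 5) = 8%

8%


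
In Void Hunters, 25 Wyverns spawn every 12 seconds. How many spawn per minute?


Spawns per minute = count * (60 / interval)
= 25 * (60 / 12)
= 25 * 5.0
= 125.0

125.0 per minute


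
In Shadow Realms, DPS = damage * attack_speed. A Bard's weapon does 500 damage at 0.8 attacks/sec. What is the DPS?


DPS = damage * attack_speed
= 500 * 0.8
= 400.0

400.0 DPS


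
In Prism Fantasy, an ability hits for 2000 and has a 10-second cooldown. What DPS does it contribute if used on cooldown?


DPS = damage / cooldown
= 2000 / 10
= 200.00

200.00 DPS


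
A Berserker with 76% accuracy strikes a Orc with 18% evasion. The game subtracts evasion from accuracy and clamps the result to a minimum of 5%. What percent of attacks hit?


accuracy - evasion = 76 - 18 = 58
Apply floor: max(58, 5) = 58
Hit chance = 58%

58%


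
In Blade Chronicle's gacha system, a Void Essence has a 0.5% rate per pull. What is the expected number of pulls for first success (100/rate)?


Expected pulls for a geometric distribution = 1/p = 100 / rate%
= 100 / 0.5
= 200.0

200.0 pulls


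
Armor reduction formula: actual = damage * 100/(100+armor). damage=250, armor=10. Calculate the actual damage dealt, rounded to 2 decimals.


actual = 250 * 100 / (100 + 10)
= 250 * 100 / 110
= 25000 / 110
= 227.27

227.27 damage


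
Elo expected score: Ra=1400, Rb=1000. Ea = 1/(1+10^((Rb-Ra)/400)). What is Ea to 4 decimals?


Elo expected score: Ea = 1/(1 + 10^((Rb-Ra)/400))
Rb - Ra = 1000 - 1400 = -400
(Rb-Ra)/400 = -400/400 = -1.0
10^-1.0 = 0.1
Ea = 1/(1 + 0.1) = 1/1.1 = 0.9091

0.9091


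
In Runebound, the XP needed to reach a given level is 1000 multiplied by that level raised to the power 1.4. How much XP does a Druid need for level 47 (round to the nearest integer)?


XP = 1000 * level^1.4
Substitute level = 47:
XP = 1000 * 47^1.4
= 1000 * 219.2487
= 219249

219249 XP


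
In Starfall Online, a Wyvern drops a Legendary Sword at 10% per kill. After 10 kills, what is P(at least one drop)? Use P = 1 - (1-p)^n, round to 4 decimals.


P(at least one) = 1 - P(none) = 1 - (1-p)^n
p = 10/100 = 0.1
1 - p = 0.9
(1 - p)^10 = 0.9^10 = 0.348678
P(at least one) = 1 - 0.348678 = 0.6513

0.6513


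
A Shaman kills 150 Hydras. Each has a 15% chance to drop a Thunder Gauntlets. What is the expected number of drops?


Expected drops = kills * (drop_rate / 100)
= 150 * (15 / 100)
= 150 * 0.15
= 22.5

22.5 drops


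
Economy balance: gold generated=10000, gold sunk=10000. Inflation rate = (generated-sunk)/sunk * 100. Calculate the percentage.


Net gold = 10000 - 10000 = 0
Inflation rate = net / sunk * 100 = 0 / 10000 * 100
= 0.0 * 100
= 0.00%

0.00%


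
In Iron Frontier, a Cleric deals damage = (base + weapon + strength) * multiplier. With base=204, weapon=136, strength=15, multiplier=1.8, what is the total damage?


Sum base + weapon + str = 204 + 136 + 15 = 355
Multiply by 1.8:
355 * 1.8 = 639.0

639.0 damage


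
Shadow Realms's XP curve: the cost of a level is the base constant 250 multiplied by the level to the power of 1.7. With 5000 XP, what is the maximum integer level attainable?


XP = 250 * level^1.7, so level = (XP / 250)^(1/1.7)
= (5000 / 250)^(1/1.7)
= 20.0^0.5882
= 5.8252
Floor: level = 5

level 5


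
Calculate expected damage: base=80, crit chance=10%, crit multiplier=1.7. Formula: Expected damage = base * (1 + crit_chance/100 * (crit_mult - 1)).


E[dmg] = base * (1 + crit_chance * (crit_mult - 1))
cc as decimal = 10/100 = 0.1
cm - 1 = 1.7 - 1 = 0.7
Bonus factor = 0.1 * 0.7 = 0.07
Total multiplier = 1 + 0.07 = 1.07
Expected damage = 80 * 1.07 = 85.60

85.60 damage


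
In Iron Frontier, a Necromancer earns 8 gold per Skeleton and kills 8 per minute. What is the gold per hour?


Gold per minute = 8 * 8 = 64
Gold per hour = 64 * 60 = 3840

3840 gold/hour


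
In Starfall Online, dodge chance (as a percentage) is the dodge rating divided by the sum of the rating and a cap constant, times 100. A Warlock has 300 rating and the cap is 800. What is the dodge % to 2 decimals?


dodge% = 300 / (300 + 800) * 100
= 300 / 1100 * 100
= 0.272727 * 100
= 27.27%

27.27%


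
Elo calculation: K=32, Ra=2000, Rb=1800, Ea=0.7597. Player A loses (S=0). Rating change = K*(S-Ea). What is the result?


Elo update: delta = K * (S - Ea), where S = 0 (loses)
S - Ea = 0 - 0.7597 = -0.7597
Rating change = 32 * -0.7597
= -24.31

-24.31 rating points


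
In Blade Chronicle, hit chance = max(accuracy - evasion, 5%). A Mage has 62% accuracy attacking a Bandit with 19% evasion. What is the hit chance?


accuracy - evasion = 62 - 19 = 43
Apply floor: max(43, 5) = 43
Hit chance = 43%

43%


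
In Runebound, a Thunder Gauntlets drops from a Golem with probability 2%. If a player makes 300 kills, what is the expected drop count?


Expected drops = kills * (drop_rate / 100)
= 300 * (2 / 100)
= 300 * 0.02
= 6.0

6.0 drops


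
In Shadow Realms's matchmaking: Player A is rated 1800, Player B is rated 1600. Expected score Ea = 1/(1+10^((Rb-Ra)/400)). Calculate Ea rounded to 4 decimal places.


Elo expected score: Ea = 1/(1 + 10^((Rb-Ra)/400))
Rb - Ra = 1600 - 1800 = -200
(Rb-Ra)/400 = -200/400 = -0.5
10^-0.5 = 0.316228
Ea = 1/(1 + 0.316228) = 1/1.316228 = 0.7597

0.7597


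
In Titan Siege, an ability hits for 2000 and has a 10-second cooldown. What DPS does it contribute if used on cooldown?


DPS = damage / cooldown
= 2000 / 10
= 200.00

200.00 DPS


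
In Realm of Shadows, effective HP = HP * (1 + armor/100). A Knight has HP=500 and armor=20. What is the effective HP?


EHP = 500 * (1 + 20/100)
= 500 * (1 + 0.2)
= 500 * 1.2
= 600.0

600.0 EHP


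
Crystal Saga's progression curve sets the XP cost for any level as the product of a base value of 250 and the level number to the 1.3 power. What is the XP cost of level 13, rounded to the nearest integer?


XP = 250 * level^1.3
Substitute level = 13:
XP = 250 * 13^1.3
= 250 * 28.0625
= 7016

7016 XP


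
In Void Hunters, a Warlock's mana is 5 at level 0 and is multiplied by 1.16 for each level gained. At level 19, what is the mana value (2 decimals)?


value = base * growth^level
= 5 * 1.16^19
= 5 * 16.776517
= 83.88

83.88 mana


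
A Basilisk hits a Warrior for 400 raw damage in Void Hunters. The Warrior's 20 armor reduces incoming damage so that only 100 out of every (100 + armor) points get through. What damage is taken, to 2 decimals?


actual = 400 * 100 / (100 + 20)
= 400 * 100 / 120
= 40000 / 120
= 333.33

333.33 damage


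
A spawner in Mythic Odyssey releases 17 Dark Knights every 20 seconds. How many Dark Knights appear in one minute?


Spawns per minute = count * (60 / interval)
= 17 * (60 / 20)
= 17 * 3.0
= 51.0

51.0 per minute


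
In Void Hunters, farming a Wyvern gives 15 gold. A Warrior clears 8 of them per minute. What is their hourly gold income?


Gold per minute = 15 * 8 = 120
Gold per hour = 120 * 60 = 7200

7200 gold/hour


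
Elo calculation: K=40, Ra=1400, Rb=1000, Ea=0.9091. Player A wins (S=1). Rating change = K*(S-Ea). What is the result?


Elo update: delta = K * (S - Ea), where S = 1 (wins)
S - Ea = 1 - 0.9091 = 0.0909
Rating change = 40 * 0.0909
= 3.64

3.64 rating points


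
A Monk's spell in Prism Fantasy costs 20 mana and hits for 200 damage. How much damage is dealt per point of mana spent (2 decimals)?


Efficiency = damage / mana
= 200 / 20
= 10.00

10.00 dmg/mana


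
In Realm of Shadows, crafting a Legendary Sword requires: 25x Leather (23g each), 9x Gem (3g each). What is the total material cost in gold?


Cost breakdown:
  Leather: 25 * 23 = 575
  Gem: 9 * 3 = 27
Total = 575 + 27 = 602

602 gold


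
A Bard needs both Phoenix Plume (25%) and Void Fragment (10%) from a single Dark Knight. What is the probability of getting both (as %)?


For independent events, P(both) = P(A) * P(B)
= 25% * 10%
= 250 / 100 %
= 2.5%

2.5%


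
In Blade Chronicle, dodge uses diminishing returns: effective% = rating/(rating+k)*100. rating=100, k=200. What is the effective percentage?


effective% = rating / (rating + k) * 100
= 100 / (100 + 200) * 100
= 100 / 300 * 100
= 0.333333 * 100
= 33.33%

33.33%


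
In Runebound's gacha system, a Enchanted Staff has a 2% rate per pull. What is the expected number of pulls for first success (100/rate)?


Expected pulls for a geometric distribution = 1/p = 100 / rate%
= 100 / 2
= 50.0

50.0 pulls


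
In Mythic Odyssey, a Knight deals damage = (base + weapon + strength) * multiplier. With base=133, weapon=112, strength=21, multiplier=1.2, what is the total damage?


Sum base + weapon + str = 133 + 112 + 21 = 266
Multiply by 1.2:
266 * 1.2 = 319.2

319.2 damage


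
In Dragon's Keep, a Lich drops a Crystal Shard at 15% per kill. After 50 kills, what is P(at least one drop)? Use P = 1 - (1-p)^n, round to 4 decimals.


P(at least one) = 1 - P(none) = 1 - (1-p)^n
p = 15/100 = 0.15
1 - p = 0.85
(1 - p)^50 = 0.85^50 = 0.000296
P(at least one) = 1 - 0.000296 = 0.9997

0.9997


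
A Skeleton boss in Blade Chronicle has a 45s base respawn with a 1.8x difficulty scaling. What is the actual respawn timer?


Respawn time = base * multiplier
= 45 * 1.8
= 81.0 seconds

81.0 seconds


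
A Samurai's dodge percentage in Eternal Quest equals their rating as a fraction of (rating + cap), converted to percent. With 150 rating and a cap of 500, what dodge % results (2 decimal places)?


dodge% = 150 / (150 + 500) * 100
= 150 / 650 * 100
= 0.230769 * 100
= 23.08%

23.08%


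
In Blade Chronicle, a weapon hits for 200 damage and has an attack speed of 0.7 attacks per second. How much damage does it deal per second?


DPS = damage * attack_speed
= 200 * 0.7
= 140.0

140.0 DPS


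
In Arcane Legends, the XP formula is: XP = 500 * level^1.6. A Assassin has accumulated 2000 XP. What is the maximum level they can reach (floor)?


XP = 500 * level^1.6, so level = (XP / 500)^(1/1.6)
= (2000 / 500)^(1/1.6)
= 4.0^0.625
= 2.3784
Floor: level = 2

level 2


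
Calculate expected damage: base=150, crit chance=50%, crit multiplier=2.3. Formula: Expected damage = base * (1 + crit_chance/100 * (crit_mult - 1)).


E[dmg] = base * (1 + crit_chance * (crit_mult - 1))
cc as decimal = 50/100 = 0.5
cm - 1 = 2.3 - 1 = 1.3
Bonus factor = 0.5 * 1.3 = 0.65
Total multiplier = 1 + 0.65 = 1.65
Expected damage = 150 * 1.65 = 247.50

247.50 damage


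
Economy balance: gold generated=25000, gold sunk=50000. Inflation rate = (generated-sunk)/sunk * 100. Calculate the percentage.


Net gold = 25000 - 50000 = -25000
Inflation rate = net / sunk * 100 = -25000 / 50000 * 100
= -0.5 * 100
= -50.00%

-50.00%


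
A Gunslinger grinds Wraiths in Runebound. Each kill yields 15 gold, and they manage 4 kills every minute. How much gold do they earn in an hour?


Gold per minute = 15 * 4 = 60
Gold per hour = 60 * 60 = 3600

3600 gold/hour


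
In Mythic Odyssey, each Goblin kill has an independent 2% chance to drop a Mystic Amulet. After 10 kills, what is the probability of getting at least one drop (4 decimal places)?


P(at least one) = 1 - P(none) = 1 - (1-p)^n
p = 2/100 = 0.02
1 - p = 0.98
(1 - p)^10 = 0.98^10 = 0.817073
P(at least one) = 1 - 0.817073 = 0.1829

0.1829


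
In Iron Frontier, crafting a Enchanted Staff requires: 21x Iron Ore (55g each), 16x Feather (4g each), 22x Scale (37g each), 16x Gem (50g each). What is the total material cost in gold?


Cost breakdown:
  Iron Ore: 21 * 55 = 1155
  Feather: 16 * 4 = 64
  Scale: 22 * 37 = 814
  Gem: 16 * 50 = 800
Total = 1155 + 64 + 814 + 800 = 2833

2833 gold


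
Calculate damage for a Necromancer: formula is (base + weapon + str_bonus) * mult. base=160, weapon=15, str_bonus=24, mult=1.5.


Sum base + weapon + str = 160 + 15 + 24 = 199
Multiply by 1.5:
199 * 1.5 = 298.5

298.5 damage


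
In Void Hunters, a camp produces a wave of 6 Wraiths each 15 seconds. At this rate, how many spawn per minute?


Spawns per minute = count * (60 / interval)
= 6 * (60 / 15)
= 6 * 4.0
= 24.0

24.0 per minute


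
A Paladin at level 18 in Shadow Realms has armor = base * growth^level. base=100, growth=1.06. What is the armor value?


value = base * growth^level
= 100 * 1.06^18
= 100 * 2.854339
= 285.43

285.43 armor


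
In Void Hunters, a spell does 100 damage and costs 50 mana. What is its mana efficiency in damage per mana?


Efficiency = damage / mana
= 100 / 50
= 2.00

2.00 dmg/mana


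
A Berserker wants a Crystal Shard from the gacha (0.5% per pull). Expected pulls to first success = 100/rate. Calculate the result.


Expected pulls for a geometric distribution = 1/p = 100 / rate%
= 100 / 0.5
= 200.0

200.0 pulls


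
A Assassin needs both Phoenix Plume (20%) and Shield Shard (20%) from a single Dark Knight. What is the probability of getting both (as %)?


For independent events, P(both) = P(A) * P(B)
= 20% * 20%
= 400 / 100 %
= 4.0%

4.0%


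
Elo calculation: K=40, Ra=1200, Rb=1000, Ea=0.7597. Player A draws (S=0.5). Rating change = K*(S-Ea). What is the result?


Elo update: delta = K * (S - Ea), where S = 0.5 (draws)
S - Ea = 0.5 - 0.7597 = -0.2597
Rating change = 40 * -0.2597
= -10.39

-10.39 rating points


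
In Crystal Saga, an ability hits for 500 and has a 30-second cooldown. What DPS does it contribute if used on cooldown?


DPS = damage / cooldown
= 500 / 30
= 16.67

16.67 DPS


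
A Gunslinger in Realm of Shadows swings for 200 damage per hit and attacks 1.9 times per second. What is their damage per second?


DPS = damage * attack_speed
= 200 * 1.9
= 380.0

380.0 DPS


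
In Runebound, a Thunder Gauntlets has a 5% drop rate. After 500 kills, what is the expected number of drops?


Expected drops = kills * (drop_rate / 100)
= 500 * (5 / 100)
= 500 * 0.05
= 25.0

25.0 drops


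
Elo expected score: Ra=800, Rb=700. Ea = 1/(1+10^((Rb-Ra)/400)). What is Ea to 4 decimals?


Elo expected score: Ea = 1/(1 + 10^((Rb-Ra)/400))
Rb - Ra = 700 - 800 = -100
(Rb-Ra)/400 = -100/400 = -0.25
10^-0.25 = 0.562341
Ea = 1/(1 + 0.562341) = 1/1.562341 = 0.6401

0.6401


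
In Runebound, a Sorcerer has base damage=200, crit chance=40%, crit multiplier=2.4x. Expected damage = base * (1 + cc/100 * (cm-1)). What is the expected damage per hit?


E[dmg] = base * (1 + crit_chance * (crit_mult - 1))
cc as decimal = 40/100 = 0.4
cm - 1 = 2.4 - 1 = 1.4
Bonus factor = 0.4 * 1.4 = 0.56
Total multiplier = 1 + 0.56 = 1.56
Expected damage = 200 * 1.56 = 312.00

312.00 damage


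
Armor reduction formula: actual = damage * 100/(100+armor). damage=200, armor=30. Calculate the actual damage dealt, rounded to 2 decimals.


actual = 200 * 100 / (100 + 30)
= 200 * 100 / 130
= 20000 / 130
= 153.85

153.85 damage


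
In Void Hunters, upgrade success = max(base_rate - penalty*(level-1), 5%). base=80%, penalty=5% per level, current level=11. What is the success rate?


raw_rate = 80 - 5 * (11 - 1)
= 80 - 5 * 10
= 80 - 50
= 30
Apply floor: max(30, 5) = 30%

30%


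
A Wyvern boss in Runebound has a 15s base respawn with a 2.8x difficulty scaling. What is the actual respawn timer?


Respawn time = base * multiplier
= 15 * 2.8
= 42.0 seconds

42.0 seconds


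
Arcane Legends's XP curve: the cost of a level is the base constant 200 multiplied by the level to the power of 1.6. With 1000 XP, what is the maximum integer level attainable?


XP = 200 * level^1.6, so level = (XP / 200)^(1/1.6)
= (1000 / 200)^(1/1.6)
= 5.0^0.625
= 2.7344
Floor: level = 2

level 2


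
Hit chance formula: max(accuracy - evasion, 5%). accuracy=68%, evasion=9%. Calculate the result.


accuracy - evasion = 68 - 9 = 59
Apply floor: max(59, 5) = 59
Hit chance = 59%

59%


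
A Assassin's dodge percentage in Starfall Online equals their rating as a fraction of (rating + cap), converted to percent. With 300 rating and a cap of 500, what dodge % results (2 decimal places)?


dodge% = 300 / (300 + 500) * 100
= 300 / 800 * 100
= 0.375 * 100
= 37.50%

37.50%


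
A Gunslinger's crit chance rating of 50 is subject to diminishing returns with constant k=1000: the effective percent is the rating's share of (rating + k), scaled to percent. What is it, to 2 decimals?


effective% = rating / (rating + k) * 100
= 50 / (50 + 1000) * 100
= 50 / 1050 * 100
= 0.047619 * 100
= 4.76%

4.76%


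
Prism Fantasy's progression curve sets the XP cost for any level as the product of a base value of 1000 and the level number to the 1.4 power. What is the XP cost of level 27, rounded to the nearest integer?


XP = 1000 * level^1.4
Substitute level = 27:
XP = 1000 * 27^1.4
= 1000 * 100.9042
= 100904

100904 XP


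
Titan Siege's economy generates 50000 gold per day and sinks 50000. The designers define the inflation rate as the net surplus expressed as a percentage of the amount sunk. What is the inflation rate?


Net gold = 50000 - 50000 = 0
Inflation rate = net / sunk * 100 = 0 / 50000 * 100
= 0.0 * 100
= 0.00%

0.00%


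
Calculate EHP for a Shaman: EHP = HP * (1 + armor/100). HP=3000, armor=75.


EHP = 3000 * (1 + 75/100)
= 3000 * (1 + 0.75)
= 3000 * 1.75
= 5250.0

5250.0 EHP


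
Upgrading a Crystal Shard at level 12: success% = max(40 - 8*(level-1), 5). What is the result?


raw_rate = 40 - 8 * (12 - 1)
= 40 - 8 * 11
= 40 - 88
= -48
Apply floor: max(-48, 5) = 5%

5%


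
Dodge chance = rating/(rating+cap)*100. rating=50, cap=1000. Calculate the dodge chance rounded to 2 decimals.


dodge% = 50 / (50 + 1000) * 100
= 50 / 1050 * 100
= 0.047619 * 100
= 4.76%

4.76%


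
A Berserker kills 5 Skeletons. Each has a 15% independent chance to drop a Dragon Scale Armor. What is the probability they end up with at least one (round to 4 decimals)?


P(at least one) = 1 - P(none) = 1 - (1-p)^n
p = 15/100 = 0.15
1 - p = 0.85
(1 - p)^5 = 0.85^5 = 0.443705
P(at least one) = 1 - 0.443705 = 0.5563

0.5563


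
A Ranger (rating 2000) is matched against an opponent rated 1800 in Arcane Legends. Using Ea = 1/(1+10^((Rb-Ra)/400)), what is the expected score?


Elo expected score: Ea = 1/(1 + 10^((Rb-Ra)/400))
Rb - Ra = 1800 - 2000 = -200
(Rb-Ra)/400 = -200/400 = -0.5
10^-0.5 = 0.316228
Ea = 1/(1 + 0.316228) = 1/1.316228 = 0.7597

0.7597


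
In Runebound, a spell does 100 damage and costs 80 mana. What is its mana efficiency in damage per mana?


Efficiency = damage / mana
= 100 / 80
= 1.25

1.25 dmg/mana


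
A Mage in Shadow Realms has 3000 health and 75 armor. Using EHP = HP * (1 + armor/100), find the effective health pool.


EHP = 3000 * (1 + 75/100)
= 3000 * (1 + 0.75)
= 3000 * 1.75
= 5250.0

5250.0 EHP


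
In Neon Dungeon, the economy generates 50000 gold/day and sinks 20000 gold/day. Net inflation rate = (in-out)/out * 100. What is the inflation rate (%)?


Net gold = 50000 - 20000 = 30000
Inflation rate = net / sunk * 100 = 30000 / 20000 * 100
= 1.5 * 100
= 150.00%

150.00%


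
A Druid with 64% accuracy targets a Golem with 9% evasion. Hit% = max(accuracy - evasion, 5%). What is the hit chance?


accuracy - evasion = 64 - 9 = 55
Apply floor: max(55, 5) = 55
Hit chance = 55%

55%


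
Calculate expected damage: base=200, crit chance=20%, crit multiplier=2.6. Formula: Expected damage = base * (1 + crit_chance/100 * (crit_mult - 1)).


E[dmg] = base * (1 + crit_chance * (crit_mult - 1))
cc as decimal = 20/100 = 0.2
cm - 1 = 2.6 - 1 = 1.6
Bonus factor = 0.2 * 1.6 = 0.32
Total multiplier = 1 + 0.32 = 1.32
Expected damage = 200 * 1.32 = 264.00

264.00 damage
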